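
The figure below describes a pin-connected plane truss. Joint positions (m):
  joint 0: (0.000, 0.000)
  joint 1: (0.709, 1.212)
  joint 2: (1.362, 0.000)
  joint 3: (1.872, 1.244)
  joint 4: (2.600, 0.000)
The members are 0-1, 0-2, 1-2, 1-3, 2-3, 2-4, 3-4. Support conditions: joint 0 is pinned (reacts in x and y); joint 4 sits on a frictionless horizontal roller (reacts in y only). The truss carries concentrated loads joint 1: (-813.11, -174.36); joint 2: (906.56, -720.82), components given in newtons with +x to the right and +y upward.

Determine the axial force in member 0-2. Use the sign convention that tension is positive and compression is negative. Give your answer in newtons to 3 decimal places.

590.141

N=5 nodes, M=7 members, R=3 reactions → 2N=10, M+R=10
member 0 (0-1): L=1.4041, (cx,cy)=(0.5049,0.8632)
member 1 (0-2): L=1.3620, (cx,cy)=(1.0000,0.0000)
member 2 (1-2): L=1.3767, (cx,cy)=(0.4743,-0.8804)
member 3 (1-3): L=1.1634, (cx,cy)=(0.9996,0.0275)
member 4 (2-3): L=1.3445, (cx,cy)=(0.3793,0.9253)
member 5 (2-4): L=1.2380, (cx,cy)=(1.0000,0.0000)
member 6 (3-4): L=1.4414, (cx,cy)=(0.5051,-0.8631)
solve A·x = −loads:
  F[0-1] = -983.6769 N (compression)
  F[0-2] = +590.1413 N (tension)
  F[1-2] = +764.9554 N (tension)
  F[1-3] = -46.4298 N (compression)
  F[2-3] = +51.2158 N (tension)
  F[2-4] = +26.9846 N (tension)
  F[3-4] = -53.4266 N (compression)
  Rx@0 = -93.4500 N
  Ry@0 = +849.0689 N
  Ry@4 = +46.1111 N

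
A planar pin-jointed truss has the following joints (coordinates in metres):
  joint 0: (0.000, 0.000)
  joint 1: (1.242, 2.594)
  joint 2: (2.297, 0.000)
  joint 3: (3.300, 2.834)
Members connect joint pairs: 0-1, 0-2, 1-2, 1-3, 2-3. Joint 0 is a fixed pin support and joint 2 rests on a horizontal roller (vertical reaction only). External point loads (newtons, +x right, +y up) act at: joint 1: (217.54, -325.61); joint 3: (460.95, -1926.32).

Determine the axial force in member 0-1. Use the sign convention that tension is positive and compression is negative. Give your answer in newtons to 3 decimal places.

N=4 nodes, M=5 members, R=3 reactions → 2N=8, M+R=8
member 0 (0-1): L=2.8760, (cx,cy)=(0.4318,0.9019)
member 1 (0-2): L=2.2970, (cx,cy)=(1.0000,0.0000)
member 2 (1-2): L=2.8003, (cx,cy)=(0.3767,-0.9263)
member 3 (1-3): L=2.0719, (cx,cy)=(0.9933,0.1158)
member 4 (2-3): L=3.0063, (cx,cy)=(0.3336,0.9427)
solve A·x = −loads:
  F[0-1] = +1669.6893 N (tension)
  F[0-2] = -42.5639 N (compression)
  F[1-2] = -1827.2138 N (compression)
  F[1-3] = +1199.9777 N (tension)
  F[2-3] = -2190.8499 N (compression)
  Rx@0 = -678.4900 N
  Ry@0 = -1505.9693 N
  Ry@2 = +3757.8993 N

1669.689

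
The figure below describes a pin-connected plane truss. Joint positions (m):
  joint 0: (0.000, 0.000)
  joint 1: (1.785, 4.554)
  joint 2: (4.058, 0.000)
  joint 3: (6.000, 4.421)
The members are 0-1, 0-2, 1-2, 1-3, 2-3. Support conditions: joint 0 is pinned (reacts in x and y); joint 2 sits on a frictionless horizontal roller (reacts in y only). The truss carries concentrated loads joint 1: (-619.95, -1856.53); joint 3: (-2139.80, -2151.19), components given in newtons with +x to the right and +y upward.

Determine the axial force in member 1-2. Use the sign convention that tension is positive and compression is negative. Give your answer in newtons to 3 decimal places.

N=4 nodes, M=5 members, R=3 reactions → 2N=8, M+R=8
member 0 (0-1): L=4.8913, (cx,cy)=(0.3649,0.9310)
member 1 (0-2): L=4.0580, (cx,cy)=(1.0000,0.0000)
member 2 (1-2): L=5.0897, (cx,cy)=(0.4466,-0.8947)
member 3 (1-3): L=4.2171, (cx,cy)=(0.9995,-0.0315)
member 4 (2-3): L=4.8287, (cx,cy)=(0.4022,0.9156)
solve A·x = −loads:
  F[0-1] = -3262.3451 N (compression)
  F[0-2] = -1569.2186 N (compression)
  F[1-2] = +1361.3015 N (tension)
  F[1-3] = -1179.1045 N (compression)
  F[2-3] = -2390.2002 N (compression)
  Rx@0 = +2759.7500 N
  Ry@0 = +3037.3558 N
  Ry@2 = +970.3642 N

1361.302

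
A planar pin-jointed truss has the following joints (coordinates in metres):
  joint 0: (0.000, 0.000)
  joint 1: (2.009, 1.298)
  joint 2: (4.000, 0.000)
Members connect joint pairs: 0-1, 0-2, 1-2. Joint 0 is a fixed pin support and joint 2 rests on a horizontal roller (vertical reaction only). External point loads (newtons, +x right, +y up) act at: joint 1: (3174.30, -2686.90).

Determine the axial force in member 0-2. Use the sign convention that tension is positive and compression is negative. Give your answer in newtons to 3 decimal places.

3649.997

N=3 nodes, M=3 members, R=3 reactions → 2N=6, M+R=6
member 0 (0-1): L=2.3918, (cx,cy)=(0.8399,0.5427)
member 1 (0-2): L=4.0000, (cx,cy)=(1.0000,0.0000)
member 2 (1-2): L=2.3767, (cx,cy)=(0.8377,-0.5461)
solve A·x = −loads:
  F[0-1] = -566.3460 N (compression)
  F[0-2] = +3649.9967 N (tension)
  F[1-2] = -4357.1507 N (compression)
  Rx@0 = -3174.3000 N
  Ry@0 = +307.3441 N
  Ry@2 = +2379.5559 N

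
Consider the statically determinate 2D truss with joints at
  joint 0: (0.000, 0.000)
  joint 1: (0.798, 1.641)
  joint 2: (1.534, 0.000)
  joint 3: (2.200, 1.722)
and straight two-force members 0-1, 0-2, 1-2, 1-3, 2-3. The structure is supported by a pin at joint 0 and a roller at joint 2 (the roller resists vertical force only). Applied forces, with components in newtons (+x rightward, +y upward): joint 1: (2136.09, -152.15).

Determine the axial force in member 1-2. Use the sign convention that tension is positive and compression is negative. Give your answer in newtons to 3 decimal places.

N=4 nodes, M=5 members, R=3 reactions → 2N=8, M+R=8
member 0 (0-1): L=1.8247, (cx,cy)=(0.4373,0.8993)
member 1 (0-2): L=1.5340, (cx,cy)=(1.0000,0.0000)
member 2 (1-2): L=1.7985, (cx,cy)=(0.4092,-0.9124)
member 3 (1-3): L=1.4043, (cx,cy)=(0.9983,0.0577)
member 4 (2-3): L=1.8463, (cx,cy)=(0.3607,0.9327)
solve A·x = −loads:
  F[0-1] = +2459.7738 N (tension)
  F[0-2] = +1060.3768 N (tension)
  F[1-2] = -2591.1417 N (compression)
  F[1-3] = +0.0000 N (tension)
  F[2-3] = +0.0000 N (tension)
  Rx@0 = -2136.0900 N
  Ry@0 = -2212.0869 N
  Ry@2 = +2364.2369 N

-2591.142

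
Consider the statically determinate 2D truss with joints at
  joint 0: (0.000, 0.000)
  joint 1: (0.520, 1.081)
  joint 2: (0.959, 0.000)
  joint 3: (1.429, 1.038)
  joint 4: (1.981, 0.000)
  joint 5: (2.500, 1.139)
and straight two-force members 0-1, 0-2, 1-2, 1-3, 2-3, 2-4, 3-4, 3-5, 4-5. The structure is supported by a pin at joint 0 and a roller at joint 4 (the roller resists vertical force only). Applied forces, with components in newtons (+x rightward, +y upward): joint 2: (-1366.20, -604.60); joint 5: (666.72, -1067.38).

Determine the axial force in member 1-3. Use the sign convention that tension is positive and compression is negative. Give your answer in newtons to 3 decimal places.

317.901

N=6 nodes, M=9 members, R=3 reactions → 2N=12, M+R=12
member 0 (0-1): L=1.1996, (cx,cy)=(0.4335,0.9012)
member 1 (0-2): L=0.9590, (cx,cy)=(1.0000,0.0000)
member 2 (1-2): L=1.1667, (cx,cy)=(0.3763,-0.9265)
member 3 (1-3): L=0.9100, (cx,cy)=(0.9989,-0.0473)
member 4 (2-3): L=1.1394, (cx,cy)=(0.4125,0.9110)
member 5 (2-4): L=1.0220, (cx,cy)=(1.0000,0.0000)
member 6 (3-4): L=1.1756, (cx,cy)=(0.4695,-0.8829)
member 7 (3-5): L=1.0758, (cx,cy)=(0.9956,0.0939)
member 8 (4-5): L=1.2517, (cx,cy)=(0.4146,0.9100)
solve A·x = −loads:
  F[0-1] = +389.5726 N (tension)
  F[0-2] = -868.3557 N (compression)
  F[1-2] = -395.1245 N (compression)
  F[1-3] = +317.9012 N (tension)
  F[2-3] = +1065.5584 N (tension)
  F[2-4] = -90.3477 N (compression)
  F[3-4] = -953.7055 N (compression)
  F[3-5] = +1210.2052 N (tension)
  F[4-5] = -1297.8303 N (compression)
  Rx@0 = +699.4800 N
  Ry@0 = -351.0667 N
  Ry@4 = +2023.0467 N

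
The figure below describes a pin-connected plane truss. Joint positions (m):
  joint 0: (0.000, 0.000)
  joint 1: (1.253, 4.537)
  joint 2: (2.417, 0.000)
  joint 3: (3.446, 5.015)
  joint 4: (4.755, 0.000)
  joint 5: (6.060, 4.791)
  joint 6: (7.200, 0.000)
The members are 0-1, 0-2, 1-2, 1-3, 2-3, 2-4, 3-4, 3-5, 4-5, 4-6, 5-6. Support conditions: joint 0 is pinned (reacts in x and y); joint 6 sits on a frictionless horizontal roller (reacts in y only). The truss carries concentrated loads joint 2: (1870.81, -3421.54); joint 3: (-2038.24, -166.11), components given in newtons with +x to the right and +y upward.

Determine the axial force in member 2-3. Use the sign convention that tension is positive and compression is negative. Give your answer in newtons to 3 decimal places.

59.095

N=7 nodes, M=11 members, R=3 reactions → 2N=14, M+R=14
member 0 (0-1): L=4.7068, (cx,cy)=(0.2662,0.9639)
member 1 (0-2): L=2.4170, (cx,cy)=(1.0000,0.0000)
member 2 (1-2): L=4.6839, (cx,cy)=(0.2485,-0.9686)
member 3 (1-3): L=2.2445, (cx,cy)=(0.9771,0.2130)
member 4 (2-3): L=5.1195, (cx,cy)=(0.2010,0.9796)
member 5 (2-4): L=2.3380, (cx,cy)=(1.0000,0.0000)
member 6 (3-4): L=5.1830, (cx,cy)=(0.2526,-0.9676)
member 7 (3-5): L=2.6236, (cx,cy)=(0.9963,-0.0854)
member 8 (4-5): L=4.9656, (cx,cy)=(0.2628,0.9648)
member 9 (4-6): L=2.4450, (cx,cy)=(1.0000,0.0000)
member 10 (5-6): L=4.9248, (cx,cy)=(0.2315,-0.9728)
solve A·x = −loads:
  F[0-1] = -3920.7238 N (compression)
  F[0-2] = +876.2985 N (tension)
  F[1-2] = +3472.5874 N (tension)
  F[1-3] = -1951.4647 N (compression)
  F[2-3] = +59.0950 N (tension)
  F[2-4] = -143.4206 N (compression)
  F[3-4] = +189.5539 N (tension)
  F[3-5] = +95.8979 N (tension)
  F[4-5] = -190.0912 N (compression)
  F[4-6] = -45.5897 N (compression)
  F[5-6] = +196.9460 N (tension)
  Rx@0 = +167.4300 N
  Ry@0 = +3779.2467 N
  Ry@6 = -191.5967 N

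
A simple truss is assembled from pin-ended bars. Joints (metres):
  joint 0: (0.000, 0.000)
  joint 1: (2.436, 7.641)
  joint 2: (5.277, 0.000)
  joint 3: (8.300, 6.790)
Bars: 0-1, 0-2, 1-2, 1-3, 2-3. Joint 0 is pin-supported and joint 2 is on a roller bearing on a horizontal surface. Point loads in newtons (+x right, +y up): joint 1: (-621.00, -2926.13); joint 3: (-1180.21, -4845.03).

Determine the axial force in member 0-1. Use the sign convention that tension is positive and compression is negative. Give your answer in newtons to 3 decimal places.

N=4 nodes, M=5 members, R=3 reactions → 2N=8, M+R=8
member 0 (0-1): L=8.0199, (cx,cy)=(0.3037,0.9528)
member 1 (0-2): L=5.2770, (cx,cy)=(1.0000,0.0000)
member 2 (1-2): L=8.1521, (cx,cy)=(0.3485,-0.9373)
member 3 (1-3): L=5.9254, (cx,cy)=(0.9896,-0.1436)
member 4 (2-3): L=7.4325, (cx,cy)=(0.4067,0.9136)
solve A·x = −loads:
  F[0-1] = -1277.9841 N (compression)
  F[0-2] = -1413.0300 N (compression)
  F[1-2] = -1964.8678 N (compression)
  F[1-3] = +927.1898 N (tension)
  F[2-3] = -5157.7533 N (compression)
  Rx@0 = +1801.2100 N
  Ry@0 = +1217.6040 N
  Ry@2 = +6553.5560 N

-1277.984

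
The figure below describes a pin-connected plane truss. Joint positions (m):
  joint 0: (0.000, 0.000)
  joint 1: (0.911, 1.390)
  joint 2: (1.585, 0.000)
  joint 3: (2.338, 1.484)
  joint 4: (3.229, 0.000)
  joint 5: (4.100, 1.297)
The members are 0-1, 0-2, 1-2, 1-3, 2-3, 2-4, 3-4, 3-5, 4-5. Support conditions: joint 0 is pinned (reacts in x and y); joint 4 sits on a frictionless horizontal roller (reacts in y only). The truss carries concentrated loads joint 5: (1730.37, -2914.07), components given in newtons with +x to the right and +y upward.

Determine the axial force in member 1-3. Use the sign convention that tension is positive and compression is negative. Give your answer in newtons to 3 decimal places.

1640.143

N=6 nodes, M=9 members, R=3 reactions → 2N=12, M+R=12
member 0 (0-1): L=1.6619, (cx,cy)=(0.5482,0.8364)
member 1 (0-2): L=1.5850, (cx,cy)=(1.0000,0.0000)
member 2 (1-2): L=1.5448, (cx,cy)=(0.4363,-0.8998)
member 3 (1-3): L=1.4301, (cx,cy)=(0.9978,0.0657)
member 4 (2-3): L=1.6641, (cx,cy)=(0.4525,0.8918)
member 5 (2-4): L=1.6440, (cx,cy)=(1.0000,0.0000)
member 6 (3-4): L=1.7309, (cx,cy)=(0.5148,-0.8573)
member 7 (3-5): L=1.7719, (cx,cy)=(0.9944,-0.1055)
member 8 (4-5): L=1.5623, (cx,cy)=(0.5575,0.8302)
solve A·x = −loads:
  F[0-1] = +1770.8453 N (tension)
  F[0-2] = +759.6689 N (tension)
  F[1-2] = -1526.2136 N (compression)
  F[1-3] = +1640.1430 N (tension)
  F[2-3] = +1539.9586 N (tension)
  F[2-4] = -603.0479 N (compression)
  F[3-4] = -2153.6250 N (compression)
  F[3-5] = +3461.3278 N (tension)
  F[4-5] = -3070.1649 N (compression)
  Rx@0 = -1730.3700 N
  Ry@0 = -1481.0916 N
  Ry@4 = +4395.1616 N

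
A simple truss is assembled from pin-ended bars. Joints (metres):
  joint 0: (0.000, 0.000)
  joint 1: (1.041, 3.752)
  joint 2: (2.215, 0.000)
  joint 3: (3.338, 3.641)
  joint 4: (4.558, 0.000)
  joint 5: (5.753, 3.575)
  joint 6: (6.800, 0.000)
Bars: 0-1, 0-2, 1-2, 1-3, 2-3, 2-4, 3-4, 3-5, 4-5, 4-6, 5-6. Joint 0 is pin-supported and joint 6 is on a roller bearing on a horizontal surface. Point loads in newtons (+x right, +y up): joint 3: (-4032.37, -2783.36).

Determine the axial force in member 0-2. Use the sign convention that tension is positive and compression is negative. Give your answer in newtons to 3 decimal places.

N=7 nodes, M=11 members, R=3 reactions → 2N=14, M+R=14
member 0 (0-1): L=3.8937, (cx,cy)=(0.2674,0.9636)
member 1 (0-2): L=2.2150, (cx,cy)=(1.0000,0.0000)
member 2 (1-2): L=3.9314, (cx,cy)=(0.2986,-0.9544)
member 3 (1-3): L=2.2997, (cx,cy)=(0.9988,-0.0483)
member 4 (2-3): L=3.8103, (cx,cy)=(0.2947,0.9556)
member 5 (2-4): L=2.3430, (cx,cy)=(1.0000,0.0000)
member 6 (3-4): L=3.8400, (cx,cy)=(0.3177,-0.9482)
member 7 (3-5): L=2.4159, (cx,cy)=(0.9996,-0.0273)
member 8 (4-5): L=3.7694, (cx,cy)=(0.3170,0.9484)
member 9 (4-6): L=2.2420, (cx,cy)=(1.0000,0.0000)
member 10 (5-6): L=3.7252, (cx,cy)=(0.2811,-0.9597)
solve A·x = −loads:
  F[0-1] = -3711.2485 N (compression)
  F[0-2] = -3040.1587 N (compression)
  F[1-2] = +3855.6711 N (tension)
  F[1-3] = -2146.1032 N (compression)
  F[2-3] = -3850.7934 N (compression)
  F[2-4] = -753.8190 N (compression)
  F[3-4] = +821.9155 N (tension)
  F[3-5] = +492.8707 N (tension)
  F[4-5] = -821.7159 N (compression)
  F[4-6] = -232.1835 N (compression)
  F[5-6] = +826.0947 N (tension)
  Rx@0 = +4032.3700 N
  Ry@0 = +3576.1546 N
  Ry@6 = -792.7946 N

-3040.159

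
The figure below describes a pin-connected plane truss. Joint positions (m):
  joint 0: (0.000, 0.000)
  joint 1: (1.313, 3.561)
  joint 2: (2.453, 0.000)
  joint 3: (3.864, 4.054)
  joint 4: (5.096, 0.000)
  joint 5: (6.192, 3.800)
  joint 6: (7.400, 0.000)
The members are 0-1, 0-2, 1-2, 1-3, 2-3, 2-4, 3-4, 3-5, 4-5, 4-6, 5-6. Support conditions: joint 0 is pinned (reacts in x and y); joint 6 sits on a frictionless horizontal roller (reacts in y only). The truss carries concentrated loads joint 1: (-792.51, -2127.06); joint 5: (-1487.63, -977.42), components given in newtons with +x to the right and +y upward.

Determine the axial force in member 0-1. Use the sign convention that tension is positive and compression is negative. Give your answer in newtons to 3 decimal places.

N=7 nodes, M=11 members, R=3 reactions → 2N=14, M+R=14
member 0 (0-1): L=3.7954, (cx,cy)=(0.3459,0.9383)
member 1 (0-2): L=2.4530, (cx,cy)=(1.0000,0.0000)
member 2 (1-2): L=3.7390, (cx,cy)=(0.3049,-0.9524)
member 3 (1-3): L=2.5982, (cx,cy)=(0.9818,0.1897)
member 4 (2-3): L=4.2925, (cx,cy)=(0.3287,0.9444)
member 5 (2-4): L=2.6430, (cx,cy)=(1.0000,0.0000)
member 6 (3-4): L=4.2371, (cx,cy)=(0.2908,-0.9568)
member 7 (3-5): L=2.3418, (cx,cy)=(0.9941,-0.1085)
member 8 (4-5): L=3.9549, (cx,cy)=(0.2771,0.9608)
member 9 (4-6): L=2.3040, (cx,cy)=(1.0000,0.0000)
member 10 (5-6): L=3.9874, (cx,cy)=(0.3030,-0.9530)
solve A·x = −loads:
  F[0-1] = -3255.5123 N (compression)
  F[0-2] = -1153.8970 N (compression)
  F[1-2] = +853.2878 N (tension)
  F[1-3] = -604.8826 N (compression)
  F[2-3] = -860.4761 N (compression)
  F[2-4] = -610.8888 N (compression)
  F[3-4] = +1105.9634 N (tension)
  F[3-5] = -1205.4304 N (compression)
  F[4-5] = -1101.3131 N (compression)
  F[4-6] = +15.8901 N (tension)
  F[5-6] = -52.4504 N (compression)
  Rx@0 = +2280.1400 N
  Ry@0 = +3054.4946 N
  Ry@6 = +49.9854 N

-3255.512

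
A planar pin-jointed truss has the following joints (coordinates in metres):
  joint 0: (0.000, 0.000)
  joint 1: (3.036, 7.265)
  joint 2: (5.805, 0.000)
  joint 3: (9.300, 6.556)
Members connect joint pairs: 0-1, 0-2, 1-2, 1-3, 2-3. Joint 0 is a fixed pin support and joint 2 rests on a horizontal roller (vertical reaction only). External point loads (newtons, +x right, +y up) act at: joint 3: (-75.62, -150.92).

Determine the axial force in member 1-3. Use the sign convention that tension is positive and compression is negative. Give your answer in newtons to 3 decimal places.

N=4 nodes, M=5 members, R=3 reactions → 2N=8, M+R=8
member 0 (0-1): L=7.8739, (cx,cy)=(0.3856,0.9227)
member 1 (0-2): L=5.8050, (cx,cy)=(1.0000,0.0000)
member 2 (1-2): L=7.7748, (cx,cy)=(0.3562,-0.9344)
member 3 (1-3): L=6.3040, (cx,cy)=(0.9937,-0.1125)
member 4 (2-3): L=7.4294, (cx,cy)=(0.4704,0.8824)
solve A·x = −loads:
  F[0-1] = +5.9186 N (tension)
  F[0-2] = -77.9021 N (compression)
  F[1-2] = -6.3965 N (compression)
  F[1-3] = +4.5893 N (tension)
  F[2-3] = -170.4411 N (compression)
  Rx@0 = +75.6200 N
  Ry@0 = -5.4609 N
  Ry@2 = +156.3809 N

4.589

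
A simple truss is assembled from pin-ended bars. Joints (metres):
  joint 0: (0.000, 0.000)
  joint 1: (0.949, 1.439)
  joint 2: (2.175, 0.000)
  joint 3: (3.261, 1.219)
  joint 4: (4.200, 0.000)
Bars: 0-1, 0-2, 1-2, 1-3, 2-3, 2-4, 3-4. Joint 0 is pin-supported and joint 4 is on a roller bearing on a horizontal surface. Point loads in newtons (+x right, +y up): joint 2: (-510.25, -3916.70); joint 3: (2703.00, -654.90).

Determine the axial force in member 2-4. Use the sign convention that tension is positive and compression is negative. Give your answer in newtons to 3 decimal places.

2558.400

N=5 nodes, M=7 members, R=3 reactions → 2N=10, M+R=10
member 0 (0-1): L=1.7238, (cx,cy)=(0.5505,0.8348)
member 1 (0-2): L=2.1750, (cx,cy)=(1.0000,0.0000)
member 2 (1-2): L=1.8904, (cx,cy)=(0.6485,-0.7612)
member 3 (1-3): L=2.3224, (cx,cy)=(0.9955,-0.0947)
member 4 (2-3): L=1.6326, (cx,cy)=(0.6652,0.7467)
member 5 (2-4): L=2.0250, (cx,cy)=(1.0000,0.0000)
member 6 (3-4): L=1.5387, (cx,cy)=(0.6102,-0.7922)
solve A·x = −loads:
  F[0-1] = -1497.7267 N (compression)
  F[0-2] = +3017.3131 N (tension)
  F[1-2] = +1899.6486 N (tension)
  F[1-3] = -2065.8189 N (compression)
  F[2-3] = +3308.9752 N (tension)
  F[2-4] = +2558.3996 N (tension)
  F[3-4] = -4192.4171 N (compression)
  Rx@0 = -2192.7500 N
  Ry@0 = +1250.3123 N
  Ry@4 = +3321.2877 N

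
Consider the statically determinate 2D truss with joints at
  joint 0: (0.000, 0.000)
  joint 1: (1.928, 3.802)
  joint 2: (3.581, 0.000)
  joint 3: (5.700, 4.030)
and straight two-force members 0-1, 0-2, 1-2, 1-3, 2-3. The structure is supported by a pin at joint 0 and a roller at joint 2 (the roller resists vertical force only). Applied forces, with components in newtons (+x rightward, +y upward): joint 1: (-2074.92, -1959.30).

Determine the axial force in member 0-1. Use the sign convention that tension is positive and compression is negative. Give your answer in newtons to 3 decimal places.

-3484.094

N=4 nodes, M=5 members, R=3 reactions → 2N=8, M+R=8
member 0 (0-1): L=4.2629, (cx,cy)=(0.4523,0.8919)
member 1 (0-2): L=3.5810, (cx,cy)=(1.0000,0.0000)
member 2 (1-2): L=4.1458, (cx,cy)=(0.3987,-0.9171)
member 3 (1-3): L=3.7789, (cx,cy)=(0.9982,0.0603)
member 4 (2-3): L=4.5531, (cx,cy)=(0.4654,0.8851)
solve A·x = −loads:
  F[0-1] = -3484.0939 N (compression)
  F[0-2] = -499.1571 N (compression)
  F[1-2] = +1251.9072 N (tension)
  F[1-3] = +0.0000 N (tension)
  F[2-3] = +0.0000 N (tension)
  Rx@0 = +2074.9200 N
  Ry@0 = +3107.3914 N
  Ry@2 = -1148.0914 N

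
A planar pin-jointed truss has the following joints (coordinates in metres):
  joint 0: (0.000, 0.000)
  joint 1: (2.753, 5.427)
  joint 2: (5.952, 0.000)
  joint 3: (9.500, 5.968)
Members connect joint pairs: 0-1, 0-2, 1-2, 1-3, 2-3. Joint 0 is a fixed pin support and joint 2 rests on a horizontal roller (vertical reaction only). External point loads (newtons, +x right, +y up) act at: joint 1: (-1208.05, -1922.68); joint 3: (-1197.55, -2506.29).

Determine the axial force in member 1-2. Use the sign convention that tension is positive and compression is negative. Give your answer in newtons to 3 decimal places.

N=4 nodes, M=5 members, R=3 reactions → 2N=8, M+R=8
member 0 (0-1): L=6.0853, (cx,cy)=(0.4524,0.8918)
member 1 (0-2): L=5.9520, (cx,cy)=(1.0000,0.0000)
member 2 (1-2): L=6.2997, (cx,cy)=(0.5078,-0.8615)
member 3 (1-3): L=6.7687, (cx,cy)=(0.9968,0.0799)
member 4 (2-3): L=6.9430, (cx,cy)=(0.5110,0.8596)
solve A·x = −loads:
  F[0-1] = -2065.0381 N (compression)
  F[0-2] = -1471.3791 N (compression)
  F[1-2] = -65.4961 N (compression)
  F[1-3] = +308.0739 N (tension)
  F[2-3] = -2944.3946 N (compression)
  Rx@0 = +2405.6000 N
  Ry@0 = +1841.6334 N
  Ry@2 = +2587.3366 N

-65.496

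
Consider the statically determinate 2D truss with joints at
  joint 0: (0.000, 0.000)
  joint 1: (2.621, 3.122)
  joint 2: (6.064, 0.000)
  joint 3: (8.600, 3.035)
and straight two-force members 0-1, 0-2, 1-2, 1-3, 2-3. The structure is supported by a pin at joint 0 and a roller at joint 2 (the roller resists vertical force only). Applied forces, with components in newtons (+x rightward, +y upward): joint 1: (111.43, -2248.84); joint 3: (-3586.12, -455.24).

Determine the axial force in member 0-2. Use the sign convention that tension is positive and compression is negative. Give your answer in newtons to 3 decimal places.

-1103.935

N=4 nodes, M=5 members, R=3 reactions → 2N=8, M+R=8
member 0 (0-1): L=4.0763, (cx,cy)=(0.6430,0.7659)
member 1 (0-2): L=6.0640, (cx,cy)=(1.0000,0.0000)
member 2 (1-2): L=4.6477, (cx,cy)=(0.7408,-0.6717)
member 3 (1-3): L=5.9796, (cx,cy)=(0.9999,-0.0145)
member 4 (2-3): L=3.9551, (cx,cy)=(0.6412,0.7674)
solve A·x = −loads:
  F[0-1] = -3687.1411 N (compression)
  F[0-2] = -1103.9350 N (compression)
  F[1-2] = +924.7275 N (tension)
  F[1-3] = -3167.5549 N (compression)
  F[2-3] = -653.3034 N (compression)
  Rx@0 = +3474.6900 N
  Ry@0 = +2823.9210 N
  Ry@2 = -119.8410 N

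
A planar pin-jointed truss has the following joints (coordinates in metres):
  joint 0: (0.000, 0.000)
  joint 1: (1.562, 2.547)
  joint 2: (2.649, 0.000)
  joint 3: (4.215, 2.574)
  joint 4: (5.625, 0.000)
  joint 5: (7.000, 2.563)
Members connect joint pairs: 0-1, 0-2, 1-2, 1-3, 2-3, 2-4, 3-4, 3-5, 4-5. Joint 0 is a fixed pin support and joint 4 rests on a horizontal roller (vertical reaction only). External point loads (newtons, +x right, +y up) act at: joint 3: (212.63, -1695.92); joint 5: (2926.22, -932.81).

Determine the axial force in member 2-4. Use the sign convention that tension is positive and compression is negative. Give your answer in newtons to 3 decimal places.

1118.917

N=6 nodes, M=9 members, R=3 reactions → 2N=12, M+R=12
member 0 (0-1): L=2.9878, (cx,cy)=(0.5228,0.8525)
member 1 (0-2): L=2.6490, (cx,cy)=(1.0000,0.0000)
member 2 (1-2): L=2.7693, (cx,cy)=(0.3925,-0.9197)
member 3 (1-3): L=2.6531, (cx,cy)=(0.9999,0.0102)
member 4 (2-3): L=3.0129, (cx,cy)=(0.5198,0.8543)
member 5 (2-4): L=2.9760, (cx,cy)=(1.0000,0.0000)
member 6 (3-4): L=2.9349, (cx,cy)=(0.4804,-0.8770)
member 7 (3-5): L=2.7850, (cx,cy)=(1.0000,-0.0039)
member 8 (4-5): L=2.9085, (cx,cy)=(0.4727,0.8812)
solve A·x = −loads:
  F[0-1] = +1447.0151 N (tension)
  F[0-2] = +2382.3655 N (tension)
  F[1-2] = -1327.0302 N (compression)
  F[1-3] = +1277.4421 N (tension)
  F[2-3] = +1428.6610 N (tension)
  F[2-4] = +1118.9169 N (tension)
  F[3-4] = -3355.5692 N (compression)
  F[3-5] = +3419.4357 N (tension)
  F[4-5] = -1043.2429 N (compression)
  Rx@0 = -3138.8500 N
  Ry@0 = -1233.5250 N
  Ry@4 = +3862.2550 N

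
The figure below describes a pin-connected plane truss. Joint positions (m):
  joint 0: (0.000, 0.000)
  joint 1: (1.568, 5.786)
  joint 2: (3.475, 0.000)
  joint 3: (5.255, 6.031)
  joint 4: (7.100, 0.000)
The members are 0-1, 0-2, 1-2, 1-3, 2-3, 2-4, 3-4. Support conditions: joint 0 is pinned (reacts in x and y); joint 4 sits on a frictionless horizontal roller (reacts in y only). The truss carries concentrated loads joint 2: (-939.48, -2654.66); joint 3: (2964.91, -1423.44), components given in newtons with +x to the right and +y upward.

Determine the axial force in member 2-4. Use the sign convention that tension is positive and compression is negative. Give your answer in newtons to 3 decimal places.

1490.237

N=5 nodes, M=7 members, R=3 reactions → 2N=10, M+R=10
member 0 (0-1): L=5.9947, (cx,cy)=(0.2616,0.9652)
member 1 (0-2): L=3.4750, (cx,cy)=(1.0000,0.0000)
member 2 (1-2): L=6.0922, (cx,cy)=(0.3130,-0.9497)
member 3 (1-3): L=3.6951, (cx,cy)=(0.9978,0.0663)
member 4 (2-3): L=6.2882, (cx,cy)=(0.2831,0.9591)
member 5 (2-4): L=3.6250, (cx,cy)=(1.0000,0.0000)
member 6 (3-4): L=6.3069, (cx,cy)=(0.2925,-0.9563)
solve A·x = −loads:
  F[0-1] = +821.8489 N (tension)
  F[0-2] = +1810.4636 N (tension)
  F[1-2] = -802.5927 N (compression)
  F[1-3] = +467.2262 N (tension)
  F[2-3] = +3562.6329 N (tension)
  F[2-4] = +1490.2366 N (tension)
  F[3-4] = -5094.1859 N (compression)
  Rx@0 = -2025.4300 N
  Ry@0 = -793.2370 N
  Ry@4 = +4871.3370 N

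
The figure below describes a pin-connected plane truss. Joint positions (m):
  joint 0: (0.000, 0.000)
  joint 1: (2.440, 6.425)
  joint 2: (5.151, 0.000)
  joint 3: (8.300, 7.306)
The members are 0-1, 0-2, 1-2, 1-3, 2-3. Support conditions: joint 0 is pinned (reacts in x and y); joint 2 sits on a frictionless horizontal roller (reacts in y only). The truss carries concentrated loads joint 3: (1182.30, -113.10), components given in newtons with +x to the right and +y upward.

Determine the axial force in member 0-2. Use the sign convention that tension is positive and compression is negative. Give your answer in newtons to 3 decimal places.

519.199

N=4 nodes, M=5 members, R=3 reactions → 2N=8, M+R=8
member 0 (0-1): L=6.8727, (cx,cy)=(0.3550,0.9349)
member 1 (0-2): L=5.1510, (cx,cy)=(1.0000,0.0000)
member 2 (1-2): L=6.9735, (cx,cy)=(0.3888,-0.9213)
member 3 (1-3): L=5.9259, (cx,cy)=(0.9889,0.1487)
member 4 (2-3): L=7.9557, (cx,cy)=(0.3958,0.9183)
solve A·x = −loads:
  F[0-1] = +1867.7482 N (tension)
  F[0-2] = +519.1989 N (tension)
  F[1-2] = -1680.3492 N (compression)
  F[1-3] = +1331.1396 N (tension)
  F[2-3] = -338.6594 N (compression)
  Rx@0 = -1182.3000 N
  Ry@0 = -1746.0757 N
  Ry@2 = +1859.1757 N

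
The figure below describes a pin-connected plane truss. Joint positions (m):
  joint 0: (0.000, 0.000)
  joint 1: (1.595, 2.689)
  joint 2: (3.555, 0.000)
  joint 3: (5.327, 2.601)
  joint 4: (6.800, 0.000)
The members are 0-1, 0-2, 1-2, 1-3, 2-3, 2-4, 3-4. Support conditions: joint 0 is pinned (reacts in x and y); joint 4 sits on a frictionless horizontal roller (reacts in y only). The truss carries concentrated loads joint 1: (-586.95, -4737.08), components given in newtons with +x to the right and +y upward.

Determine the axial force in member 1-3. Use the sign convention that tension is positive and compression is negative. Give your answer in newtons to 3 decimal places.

N=5 nodes, M=7 members, R=3 reactions → 2N=10, M+R=10
member 0 (0-1): L=3.1265, (cx,cy)=(0.5102,0.8601)
member 1 (0-2): L=3.5550, (cx,cy)=(1.0000,0.0000)
member 2 (1-2): L=3.3275, (cx,cy)=(0.5890,-0.8081)
member 3 (1-3): L=3.7330, (cx,cy)=(0.9997,-0.0236)
member 4 (2-3): L=3.1473, (cx,cy)=(0.5630,0.8264)
member 5 (2-4): L=3.2450, (cx,cy)=(1.0000,0.0000)
member 6 (3-4): L=2.9891, (cx,cy)=(0.4928,-0.8702)
solve A·x = −loads:
  F[0-1] = -4485.7075 N (compression)
  F[0-2] = +1701.4867 N (tension)
  F[1-2] = -1056.2516 N (compression)
  F[1-3] = -1079.6238 N (compression)
  F[2-3] = +1032.8323 N (tension)
  F[2-4] = +497.8070 N (tension)
  F[3-4] = -1010.1918 N (compression)
  Rx@0 = +586.9500 N
  Ry@0 = +3858.0603 N
  Ry@4 = +879.0197 N

-1079.624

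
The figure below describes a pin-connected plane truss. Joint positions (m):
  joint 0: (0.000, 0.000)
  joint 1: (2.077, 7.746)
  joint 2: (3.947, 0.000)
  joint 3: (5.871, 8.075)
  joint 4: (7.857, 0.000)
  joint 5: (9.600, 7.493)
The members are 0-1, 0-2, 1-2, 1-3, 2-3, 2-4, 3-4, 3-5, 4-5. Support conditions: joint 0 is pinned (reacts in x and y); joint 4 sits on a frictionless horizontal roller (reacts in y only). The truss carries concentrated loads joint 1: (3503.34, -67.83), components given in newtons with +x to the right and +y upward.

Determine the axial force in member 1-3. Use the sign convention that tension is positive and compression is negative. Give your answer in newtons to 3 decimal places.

-1722.979

N=6 nodes, M=9 members, R=3 reactions → 2N=12, M+R=12
member 0 (0-1): L=8.0196, (cx,cy)=(0.2590,0.9659)
member 1 (0-2): L=3.9470, (cx,cy)=(1.0000,0.0000)
member 2 (1-2): L=7.9685, (cx,cy)=(0.2347,-0.9721)
member 3 (1-3): L=3.8082, (cx,cy)=(0.9963,0.0864)
member 4 (2-3): L=8.3010, (cx,cy)=(0.2318,0.9728)
member 5 (2-4): L=3.9100, (cx,cy)=(1.0000,0.0000)
member 6 (3-4): L=8.3156, (cx,cy)=(0.2388,-0.9711)
member 7 (3-5): L=3.7741, (cx,cy)=(0.9880,-0.1542)
member 8 (4-5): L=7.6931, (cx,cy)=(0.2266,0.9740)
solve A·x = −loads:
  F[0-1] = +3524.1923 N (tension)
  F[0-2] = +2590.6110 N (tension)
  F[1-2] = -3724.6415 N (compression)
  F[1-3] = -1722.9791 N (compression)
  F[2-3] = +3721.9827 N (tension)
  F[2-4] = +853.8638 N (tension)
  F[3-4] = -3575.2372 N (compression)
  F[3-5] = +0.0000 N (tension)
  F[4-5] = -0.0000 N (compression)
  Rx@0 = -3503.3400 N
  Ry@0 = -3403.9473 N
  Ry@4 = +3471.7773 N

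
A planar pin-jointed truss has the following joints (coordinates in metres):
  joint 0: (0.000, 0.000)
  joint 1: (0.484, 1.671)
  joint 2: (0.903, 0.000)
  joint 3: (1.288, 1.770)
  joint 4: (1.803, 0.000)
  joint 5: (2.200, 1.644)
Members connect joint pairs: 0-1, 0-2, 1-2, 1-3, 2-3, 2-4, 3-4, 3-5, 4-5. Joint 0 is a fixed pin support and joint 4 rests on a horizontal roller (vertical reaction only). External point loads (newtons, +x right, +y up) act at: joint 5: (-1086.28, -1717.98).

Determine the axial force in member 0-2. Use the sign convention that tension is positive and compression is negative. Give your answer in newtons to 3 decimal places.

-908.957

N=6 nodes, M=9 members, R=3 reactions → 2N=12, M+R=12
member 0 (0-1): L=1.7397, (cx,cy)=(0.2782,0.9605)
member 1 (0-2): L=0.9030, (cx,cy)=(1.0000,0.0000)
member 2 (1-2): L=1.7227, (cx,cy)=(0.2432,-0.9700)
member 3 (1-3): L=0.8101, (cx,cy)=(0.9925,0.1222)
member 4 (2-3): L=1.8114, (cx,cy)=(0.2125,0.9772)
member 5 (2-4): L=0.9000, (cx,cy)=(1.0000,0.0000)
member 6 (3-4): L=1.8434, (cx,cy)=(0.2794,-0.9602)
member 7 (3-5): L=0.9207, (cx,cy)=(0.9906,-0.1369)
member 8 (4-5): L=1.6913, (cx,cy)=(0.2347,0.9721)
solve A·x = −loads:
  F[0-1] = -637.3688 N (compression)
  F[0-2] = -908.9566 N (compression)
  F[1-2] = +590.4179 N (tension)
  F[1-3] = -323.3477 N (compression)
  F[2-3] = -586.0797 N (compression)
  F[2-4] = -640.7882 N (compression)
  F[3-4] = +731.0819 N (tension)
  F[3-5] = -655.9095 N (compression)
  F[4-5] = -1859.7086 N (compression)
  Rx@0 = +1086.2800 N
  Ry@0 = +612.2054 N
  Ry@4 = +1105.7746 N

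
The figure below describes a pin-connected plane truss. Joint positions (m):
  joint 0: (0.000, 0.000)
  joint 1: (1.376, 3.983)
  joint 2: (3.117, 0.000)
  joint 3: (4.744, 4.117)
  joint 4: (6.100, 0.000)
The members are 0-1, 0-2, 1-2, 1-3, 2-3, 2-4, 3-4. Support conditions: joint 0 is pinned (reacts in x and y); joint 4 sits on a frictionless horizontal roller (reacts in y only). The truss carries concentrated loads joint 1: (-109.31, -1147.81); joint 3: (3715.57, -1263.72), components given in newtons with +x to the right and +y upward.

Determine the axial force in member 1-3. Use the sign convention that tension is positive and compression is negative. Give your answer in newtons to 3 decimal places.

1576.032

N=5 nodes, M=7 members, R=3 reactions → 2N=10, M+R=10
member 0 (0-1): L=4.2140, (cx,cy)=(0.3265,0.9452)
member 1 (0-2): L=3.1170, (cx,cy)=(1.0000,0.0000)
member 2 (1-2): L=4.3469, (cx,cy)=(0.4005,-0.9163)
member 3 (1-3): L=3.3707, (cx,cy)=(0.9992,0.0398)
member 4 (2-3): L=4.4268, (cx,cy)=(0.3675,0.9300)
member 5 (2-4): L=2.9830, (cx,cy)=(1.0000,0.0000)
member 6 (3-4): L=4.3346, (cx,cy)=(0.3128,-0.9498)
solve A·x = −loads:
  F[0-1] = +1339.9669 N (tension)
  F[0-2] = +3168.7182 N (tension)
  F[1-2] = -2566.5185 N (compression)
  F[1-3] = +1576.0323 N (tension)
  F[2-3] = +2528.6512 N (tension)
  F[2-4] = +1211.4242 N (tension)
  F[3-4] = -3872.4136 N (compression)
  Rx@0 = -3606.2600 N
  Ry@0 = -1266.5182 N
  Ry@4 = +3678.0482 N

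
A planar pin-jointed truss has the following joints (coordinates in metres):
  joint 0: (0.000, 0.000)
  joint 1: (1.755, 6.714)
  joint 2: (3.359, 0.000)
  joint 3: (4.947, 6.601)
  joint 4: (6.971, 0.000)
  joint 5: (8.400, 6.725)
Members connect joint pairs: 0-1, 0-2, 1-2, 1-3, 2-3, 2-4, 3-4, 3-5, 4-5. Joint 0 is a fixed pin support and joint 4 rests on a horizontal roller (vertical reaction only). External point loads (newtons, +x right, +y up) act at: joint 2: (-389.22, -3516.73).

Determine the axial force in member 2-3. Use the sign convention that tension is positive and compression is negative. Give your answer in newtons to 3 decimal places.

N=6 nodes, M=9 members, R=3 reactions → 2N=12, M+R=12
member 0 (0-1): L=6.9396, (cx,cy)=(0.2529,0.9675)
member 1 (0-2): L=3.3590, (cx,cy)=(1.0000,0.0000)
member 2 (1-2): L=6.9029, (cx,cy)=(0.2324,-0.9726)
member 3 (1-3): L=3.1940, (cx,cy)=(0.9994,-0.0354)
member 4 (2-3): L=6.7893, (cx,cy)=(0.2339,0.9723)
member 5 (2-4): L=3.6120, (cx,cy)=(1.0000,0.0000)
member 6 (3-4): L=6.9043, (cx,cy)=(0.2931,-0.9561)
member 7 (3-5): L=3.4552, (cx,cy)=(0.9994,0.0359)
member 8 (4-5): L=6.8751, (cx,cy)=(0.2079,0.9782)
solve A·x = −loads:
  F[0-1] = -1883.4052 N (compression)
  F[0-2] = +87.0876 N (tension)
  F[1-2] = +1906.9247 N (tension)
  F[1-3] = -919.9854 N (compression)
  F[2-3] = +1709.4170 N (tension)
  F[2-4] = +519.5827 N (tension)
  F[3-4] = -1772.4165 N (compression)
  F[3-5] = -0.0000 N (compression)
  F[4-5] = +0.0000 N (tension)
  Rx@0 = +389.2200 N
  Ry@0 = +1822.1817 N
  Ry@4 = +1694.5483 N

1709.417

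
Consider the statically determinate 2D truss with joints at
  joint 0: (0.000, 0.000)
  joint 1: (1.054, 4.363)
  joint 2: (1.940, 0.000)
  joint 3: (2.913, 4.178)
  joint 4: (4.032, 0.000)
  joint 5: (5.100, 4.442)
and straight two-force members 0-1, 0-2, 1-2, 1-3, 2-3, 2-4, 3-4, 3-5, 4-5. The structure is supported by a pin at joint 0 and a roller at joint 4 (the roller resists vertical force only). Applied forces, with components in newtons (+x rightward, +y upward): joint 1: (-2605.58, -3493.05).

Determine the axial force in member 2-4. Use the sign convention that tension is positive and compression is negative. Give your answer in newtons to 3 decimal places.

N=6 nodes, M=9 members, R=3 reactions → 2N=12, M+R=12
member 0 (0-1): L=4.4885, (cx,cy)=(0.2348,0.9720)
member 1 (0-2): L=1.9400, (cx,cy)=(1.0000,0.0000)
member 2 (1-2): L=4.4521, (cx,cy)=(0.1990,-0.9800)
member 3 (1-3): L=1.8682, (cx,cy)=(0.9951,-0.0990)
member 4 (2-3): L=4.2898, (cx,cy)=(0.2268,0.9739)
member 5 (2-4): L=2.0920, (cx,cy)=(1.0000,0.0000)
member 6 (3-4): L=4.3253, (cx,cy)=(0.2587,-0.9660)
member 7 (3-5): L=2.2029, (cx,cy)=(0.9928,0.1198)
member 8 (4-5): L=4.5686, (cx,cy)=(0.2338,0.9723)
solve A·x = −loads:
  F[0-1] = -5554.7362 N (compression)
  F[0-2] = -1301.2057 N (compression)
  F[1-2] = +1850.5406 N (tension)
  F[1-3] = +937.5389 N (tension)
  F[2-3] = -1862.0553 N (compression)
  F[2-4] = -510.5851 N (compression)
  F[3-4] = +1973.5581 N (tension)
  F[3-5] = +0.0000 N (tension)
  F[4-5] = -0.0000 N (compression)
  Rx@0 = +2605.5800 N
  Ry@0 = +5399.4168 N
  Ry@4 = -1906.3668 N

-510.585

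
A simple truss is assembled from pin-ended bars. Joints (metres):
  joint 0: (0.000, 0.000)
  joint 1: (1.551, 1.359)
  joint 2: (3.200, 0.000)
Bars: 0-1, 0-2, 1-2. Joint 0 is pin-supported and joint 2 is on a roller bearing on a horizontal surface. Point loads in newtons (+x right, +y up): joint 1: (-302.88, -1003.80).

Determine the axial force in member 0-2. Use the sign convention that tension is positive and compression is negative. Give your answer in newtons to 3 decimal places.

N=3 nodes, M=3 members, R=3 reactions → 2N=6, M+R=6
member 0 (0-1): L=2.0622, (cx,cy)=(0.7521,0.6590)
member 1 (0-2): L=3.2000, (cx,cy)=(1.0000,0.0000)
member 2 (1-2): L=2.1368, (cx,cy)=(0.7717,-0.6360)
solve A·x = −loads:
  F[0-1] = -980.0926 N (compression)
  F[0-2] = +434.2730 N (tension)
  F[1-2] = -562.7481 N (compression)
  Rx@0 = +302.8800 N
  Ry@0 = +645.9000 N
  Ry@2 = +357.9000 N

434.273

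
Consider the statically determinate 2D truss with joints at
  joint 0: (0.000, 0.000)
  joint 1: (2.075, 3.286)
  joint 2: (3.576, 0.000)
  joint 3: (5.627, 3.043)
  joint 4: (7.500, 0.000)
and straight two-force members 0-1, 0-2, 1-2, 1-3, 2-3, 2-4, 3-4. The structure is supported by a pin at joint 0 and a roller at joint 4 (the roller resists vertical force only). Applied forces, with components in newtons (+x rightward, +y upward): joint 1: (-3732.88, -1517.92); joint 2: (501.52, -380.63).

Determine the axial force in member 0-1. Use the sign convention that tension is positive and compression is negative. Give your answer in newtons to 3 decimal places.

-3468.358

N=5 nodes, M=7 members, R=3 reactions → 2N=10, M+R=10
member 0 (0-1): L=3.8863, (cx,cy)=(0.5339,0.8455)
member 1 (0-2): L=3.5760, (cx,cy)=(1.0000,0.0000)
member 2 (1-2): L=3.6126, (cx,cy)=(0.4155,-0.9096)
member 3 (1-3): L=3.5603, (cx,cy)=(0.9977,-0.0683)
member 4 (2-3): L=3.6697, (cx,cy)=(0.5589,0.8292)
member 5 (2-4): L=3.9240, (cx,cy)=(1.0000,0.0000)
member 6 (3-4): L=3.5732, (cx,cy)=(0.5242,-0.8516)
solve A·x = −loads:
  F[0-1] = -3468.3583 N (compression)
  F[0-2] = -1379.5160 N (compression)
  F[1-2] = +1459.4207 N (tension)
  F[1-3] = +1277.6385 N (tension)
  F[2-3] = -1141.8471 N (compression)
  F[2-4] = -636.4734 N (compression)
  F[3-4] = +1214.2372 N (tension)
  Rx@0 = +3231.3600 N
  Ry@0 = +2932.6069 N
  Ry@4 = -1034.0569 N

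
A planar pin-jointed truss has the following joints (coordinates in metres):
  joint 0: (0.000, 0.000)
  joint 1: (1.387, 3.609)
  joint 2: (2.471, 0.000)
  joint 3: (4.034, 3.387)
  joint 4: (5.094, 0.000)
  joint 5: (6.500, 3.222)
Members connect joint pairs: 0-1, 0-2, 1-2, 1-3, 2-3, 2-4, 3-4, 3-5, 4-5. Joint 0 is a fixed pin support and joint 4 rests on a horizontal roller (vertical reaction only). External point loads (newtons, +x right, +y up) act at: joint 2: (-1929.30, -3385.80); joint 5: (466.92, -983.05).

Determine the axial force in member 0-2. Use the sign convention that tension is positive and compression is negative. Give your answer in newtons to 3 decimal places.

N=6 nodes, M=9 members, R=3 reactions → 2N=12, M+R=12
member 0 (0-1): L=3.8663, (cx,cy)=(0.3587,0.9334)
member 1 (0-2): L=2.4710, (cx,cy)=(1.0000,0.0000)
member 2 (1-2): L=3.7683, (cx,cy)=(0.2877,-0.9577)
member 3 (1-3): L=2.6563, (cx,cy)=(0.9965,-0.0836)
member 4 (2-3): L=3.7302, (cx,cy)=(0.4190,0.9080)
member 5 (2-4): L=2.6230, (cx,cy)=(1.0000,0.0000)
member 6 (3-4): L=3.5490, (cx,cy)=(0.2987,-0.9544)
member 7 (3-5): L=2.4715, (cx,cy)=(0.9978,-0.0668)
member 8 (4-5): L=3.5154, (cx,cy)=(0.4000,0.9165)
solve A·x = −loads:
  F[0-1] = -1260.6619 N (compression)
  F[0-2] = -1010.1347 N (compression)
  F[1-2] = +1301.0638 N (tension)
  F[1-3] = -829.4168 N (compression)
  F[2-3] = +2356.5758 N (tension)
  F[2-4] = +306.0129 N (tension)
  F[3-4] = -2375.7346 N (compression)
  F[3-5] = +872.4285 N (tension)
  F[4-5] = -1009.0236 N (compression)
  Rx@0 = +1462.3800 N
  Ry@0 = +1176.7509 N
  Ry@4 = +3192.0991 N

-1010.135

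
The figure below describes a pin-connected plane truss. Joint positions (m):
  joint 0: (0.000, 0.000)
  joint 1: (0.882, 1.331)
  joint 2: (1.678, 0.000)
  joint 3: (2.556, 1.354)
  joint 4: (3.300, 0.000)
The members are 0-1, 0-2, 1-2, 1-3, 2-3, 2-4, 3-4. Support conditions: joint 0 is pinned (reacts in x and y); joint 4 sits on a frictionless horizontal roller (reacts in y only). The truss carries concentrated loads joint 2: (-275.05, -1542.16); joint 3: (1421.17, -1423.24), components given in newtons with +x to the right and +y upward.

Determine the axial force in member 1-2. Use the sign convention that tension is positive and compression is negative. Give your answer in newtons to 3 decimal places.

N=5 nodes, M=7 members, R=3 reactions → 2N=10, M+R=10
member 0 (0-1): L=1.5967, (cx,cy)=(0.5524,0.8336)
member 1 (0-2): L=1.6780, (cx,cy)=(1.0000,0.0000)
member 2 (1-2): L=1.5509, (cx,cy)=(0.5133,-0.8582)
member 3 (1-3): L=1.6742, (cx,cy)=(0.9999,0.0137)
member 4 (2-3): L=1.6138, (cx,cy)=(0.5441,0.8390)
member 5 (2-4): L=1.6220, (cx,cy)=(1.0000,0.0000)
member 6 (3-4): L=1.5449, (cx,cy)=(0.4816,-0.8764)
solve A·x = −loads:
  F[0-1] = -594.7304 N (compression)
  F[0-2] = +1474.6405 N (tension)
  F[1-2] = +567.7293 N (tension)
  F[1-3] = -619.9732 N (compression)
  F[2-3] = +1257.2936 N (tension)
  F[2-4] = +1357.0249 N (tension)
  F[3-4] = -2817.9133 N (compression)
  Rx@0 = -1146.1200 N
  Ry@0 = +495.7606 N
  Ry@4 = +2469.6394 N

567.729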